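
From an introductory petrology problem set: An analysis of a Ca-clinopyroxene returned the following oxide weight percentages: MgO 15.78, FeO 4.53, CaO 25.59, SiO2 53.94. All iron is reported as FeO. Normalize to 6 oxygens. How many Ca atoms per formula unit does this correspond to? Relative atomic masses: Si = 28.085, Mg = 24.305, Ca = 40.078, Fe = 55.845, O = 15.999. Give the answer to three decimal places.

1.012 Ca apfu

15.78 wt% MgO ÷ 40.304 g/mol = 0.39152 mol, giving 0.39152 Mg and 0.39152 O.
4.53 wt% FeO ÷ 71.844 g/mol = 0.06305 mol, giving 0.06305 Fe and 0.06305 O.
25.59 wt% CaO ÷ 56.077 g/mol = 0.45634 mol, giving 0.45634 Ca and 0.45634 O.
53.94 wt% SiO2 ÷ 60.083 g/mol = 0.89776 mol, giving 0.89776 Si and 1.79552 O.
Oxygen sums to 2.70643; scaling by 6/2.70643 = 2.21694 puts the formula on 6 O.
Ca: 0.45634 × 2.21694 = 1.012 atoms per formula unit.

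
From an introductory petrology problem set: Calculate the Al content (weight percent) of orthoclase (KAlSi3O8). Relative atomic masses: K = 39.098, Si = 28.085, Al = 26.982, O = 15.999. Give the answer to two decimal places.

Molar mass of KAlSi3O8: 1·39.098 + 1·26.982 + 3·28.085 + 8·15.999 = 278.327 g/mol.
Mass of Al per formula unit: 1 × 26.982 = 26.982 g.
Weight fraction Al = 26.982 / 278.327 = 0.0969.

9.69 weight percent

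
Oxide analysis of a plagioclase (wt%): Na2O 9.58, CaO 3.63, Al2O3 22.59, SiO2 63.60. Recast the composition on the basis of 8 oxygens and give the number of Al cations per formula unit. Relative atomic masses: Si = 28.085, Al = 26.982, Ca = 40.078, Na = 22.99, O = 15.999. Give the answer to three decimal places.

1.181 Al apfu

9.58 wt% Na2O ÷ 61.979 g/mol = 0.15457 mol, giving 0.30914 Na and 0.15457 O.
3.63 wt% CaO ÷ 56.077 g/mol = 0.06473 mol, giving 0.06473 Ca and 0.06473 O.
22.59 wt% Al2O3 ÷ 101.961 g/mol = 0.22156 mol, giving 0.44312 Al and 0.66468 O.
63.60 wt% SiO2 ÷ 60.083 g/mol = 1.05854 mol, giving 1.05854 Si and 2.11708 O.
Oxygen sums to 3.00106; scaling by 8/3.00106 = 2.66572 puts the formula on 8 O.
Al: 0.44312 × 2.66572 = 1.181 atoms per formula unit.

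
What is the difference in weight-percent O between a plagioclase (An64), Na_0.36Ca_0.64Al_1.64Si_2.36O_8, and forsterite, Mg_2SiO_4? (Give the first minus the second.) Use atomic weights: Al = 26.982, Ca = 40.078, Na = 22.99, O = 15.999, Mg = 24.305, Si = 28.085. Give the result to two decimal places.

1.49 percentage points

First mineral: 127.992 g O in 272.449 g formula = 46.98 wt% O.
Second mineral: 63.996 g O in 140.691 g formula = 45.49 wt% O.
46.98% − 45.49% gives a difference of 1.49 percentage points.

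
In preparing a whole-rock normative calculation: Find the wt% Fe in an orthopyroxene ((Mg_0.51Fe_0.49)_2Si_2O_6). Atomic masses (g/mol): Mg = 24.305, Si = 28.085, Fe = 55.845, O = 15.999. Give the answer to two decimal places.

23.62 mass %

Formula mass = 1.02*24.305 + 0.98*55.845 + 2*28.085 + 6*15.999 = 231.683 g/mol, of which 54.728 g is Fe.
So Fe makes up 54.728/231.683 = 0.2362 of the mass, i.e. 23.62%.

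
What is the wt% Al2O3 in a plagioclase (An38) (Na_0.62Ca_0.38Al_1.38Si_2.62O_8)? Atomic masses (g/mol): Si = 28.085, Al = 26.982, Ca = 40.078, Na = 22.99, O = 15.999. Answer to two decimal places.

Formula mass = 268.293 g/mol.
1.38 Al → 0.6900 mol Al2O3 per formula unit; M(Al2O3) = 101.961, so Al2O3 mass = 70.353 g.
70.353/268.293 × 100 = 26.22 wt%.

26.22 wt%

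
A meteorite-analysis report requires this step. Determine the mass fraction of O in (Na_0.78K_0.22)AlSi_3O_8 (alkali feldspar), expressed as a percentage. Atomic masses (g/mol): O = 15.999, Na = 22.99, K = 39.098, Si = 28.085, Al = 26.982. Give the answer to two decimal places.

48.16 weight percent

Formula mass = 0.78×22.99 + 0.22×39.098 + 1×26.982 + 3×28.085 + 8×15.999 = 265.763 g/mol, of which 127.992 g is O.
So O makes up 127.992/265.763 = 0.4816 of the mass, i.e. 48.16%.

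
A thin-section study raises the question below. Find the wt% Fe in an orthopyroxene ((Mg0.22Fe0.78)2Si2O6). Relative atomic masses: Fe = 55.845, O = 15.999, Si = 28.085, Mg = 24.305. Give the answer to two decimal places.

34.85 wt%

M((Mg0.22Fe0.78)2Si2O6) = 249.976 g/mol.
Fe contributes 1.56 × 55.845 = 87.118 g per mole.
87.118/249.976 = 0.3485 → 34.85%.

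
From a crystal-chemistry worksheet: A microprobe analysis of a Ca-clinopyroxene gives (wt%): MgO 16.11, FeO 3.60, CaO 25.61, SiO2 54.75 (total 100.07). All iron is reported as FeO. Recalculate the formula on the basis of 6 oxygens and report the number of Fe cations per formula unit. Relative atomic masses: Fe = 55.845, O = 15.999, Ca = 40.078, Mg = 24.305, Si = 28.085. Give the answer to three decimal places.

0.110 Fe apfu

MgO: 16.11/40.304 = 0.39971 mol → 0.39971 mol Mg, 0.39971 mol O.
FeO: 3.60/71.844 = 0.05011 mol → 0.05011 mol Fe, 0.05011 mol O.
CaO: 25.61/56.077 = 0.45669 mol → 0.45669 mol Ca, 0.45669 mol O.
SiO2: 54.75/60.083 = 0.91124 mol → 0.91124 mol Si, 1.82248 mol O.
Total oxygen = 2.72899 mol. Normalization factor = 6/2.72899 = 2.19862.
Fe per 6 O = 0.05011 × 2.19862 = 0.110.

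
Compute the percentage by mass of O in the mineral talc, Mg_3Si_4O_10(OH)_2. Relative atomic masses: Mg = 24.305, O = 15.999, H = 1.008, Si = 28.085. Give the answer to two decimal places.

M(Mg_3Si_4O_10(OH)_2) = 379.259 g/mol.
O contributes 12 × 15.999 = 191.988 g per mole.
191.988/379.259 = 0.5062 → 50.62%.

50.62 weight percent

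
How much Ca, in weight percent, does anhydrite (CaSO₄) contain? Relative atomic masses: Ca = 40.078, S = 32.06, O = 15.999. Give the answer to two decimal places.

29.44 weight percent

Molar mass of CaSO₄: 1·40.078 + 1·32.06 + 4·15.999 = 136.134 g/mol.
Mass of Ca per formula unit: 1 × 40.078 = 40.078 g.
Weight fraction Ca = 40.078 / 136.134 = 0.2944.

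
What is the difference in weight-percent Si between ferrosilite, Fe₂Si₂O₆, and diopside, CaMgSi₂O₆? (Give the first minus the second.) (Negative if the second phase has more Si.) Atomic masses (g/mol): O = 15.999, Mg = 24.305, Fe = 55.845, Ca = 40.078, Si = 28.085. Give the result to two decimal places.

-4.65 percentage points

First mineral: 56.170 g Si in 263.854 g formula = 21.29 wt% Si.
Second mineral: 56.170 g Si in 216.547 g formula = 25.94 wt% Si.
21.29% − 25.94% gives a difference of -4.65 percentage points.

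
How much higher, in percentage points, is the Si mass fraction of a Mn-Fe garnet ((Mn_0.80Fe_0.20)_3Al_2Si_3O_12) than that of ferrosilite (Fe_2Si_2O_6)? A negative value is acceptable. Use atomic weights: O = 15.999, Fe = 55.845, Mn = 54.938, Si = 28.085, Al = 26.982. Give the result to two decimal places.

-4.29 percentage points

M((Mn_0.80Fe_0.20)_3Al_2Si_3O_12) = 495.565 g/mol, so wt% Si = 84.255/495.565 × 100 = 17.00%.
M(Fe_2Si_2O_6) = 263.854 g/mol, so wt% Si = 56.170/263.854 × 100 = 21.29%.
17.00 − 21.29 = -4.29 pp.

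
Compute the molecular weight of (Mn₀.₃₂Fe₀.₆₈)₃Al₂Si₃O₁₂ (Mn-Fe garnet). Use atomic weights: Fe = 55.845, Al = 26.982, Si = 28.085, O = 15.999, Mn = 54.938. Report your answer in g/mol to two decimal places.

The formula mass is the sum 0.96×54.938 + 2.04×55.845 + 2×26.982 + 3×28.085 + 12×15.999.

496.87 g/mol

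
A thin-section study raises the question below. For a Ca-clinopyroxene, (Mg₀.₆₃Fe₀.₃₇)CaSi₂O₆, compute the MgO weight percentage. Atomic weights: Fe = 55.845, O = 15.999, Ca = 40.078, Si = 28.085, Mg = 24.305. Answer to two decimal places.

11.13 wt%

Formula mass = 228.217 g/mol.
0.63 Mg → 0.6300 mol MgO per formula unit; M(MgO) = 40.304, so MgO mass = 25.392 g.
25.392/228.217 × 100 = 11.13 wt%.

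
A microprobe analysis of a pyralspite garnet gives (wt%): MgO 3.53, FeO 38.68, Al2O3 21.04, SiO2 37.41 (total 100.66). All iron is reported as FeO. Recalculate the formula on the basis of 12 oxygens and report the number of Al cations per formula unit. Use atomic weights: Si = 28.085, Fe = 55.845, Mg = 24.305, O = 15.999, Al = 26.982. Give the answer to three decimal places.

MgO: 3.53/40.304 = 0.08758 mol → 0.08758 mol Mg, 0.08758 mol O.
FeO: 38.68/71.844 = 0.53839 mol → 0.53839 mol Fe, 0.53839 mol O.
Al2O3: 21.04/101.961 = 0.20635 mol → 0.41270 mol Al, 0.61905 mol O.
SiO2: 37.41/60.083 = 0.62264 mol → 0.62264 mol Si, 1.24528 mol O.
Total oxygen = 2.49030 mol. Normalization factor = 12/2.49030 = 4.81870.
Al per 12 O = 0.41270 × 4.81870 = 1.989.

1.989 Al apfu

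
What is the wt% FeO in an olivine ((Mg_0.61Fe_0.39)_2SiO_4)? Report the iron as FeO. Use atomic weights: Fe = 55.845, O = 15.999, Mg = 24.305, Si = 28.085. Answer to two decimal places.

33.90 wt%

M((Mg_0.61Fe_0.39)_2SiO_4) = 165.292 g/mol; M(FeO) = 71.844 g/mol.
Moles FeO per formula unit = 0.78 Fe ÷ 1 = 0.7800.
FeO fraction = (0.7800 × 71.844) / 165.292 = 56.038/165.292 = 0.3390.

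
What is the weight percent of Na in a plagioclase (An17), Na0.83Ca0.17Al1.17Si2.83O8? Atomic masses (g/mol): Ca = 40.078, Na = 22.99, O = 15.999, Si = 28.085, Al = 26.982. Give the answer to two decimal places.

7.20 wt%

M(Na0.83Ca0.17Al1.17Si2.83O8) = 264.936 g/mol.
Na contributes 0.83 × 22.99 = 19.082 g per mole.
19.082/264.936 = 0.0720 → 7.20%.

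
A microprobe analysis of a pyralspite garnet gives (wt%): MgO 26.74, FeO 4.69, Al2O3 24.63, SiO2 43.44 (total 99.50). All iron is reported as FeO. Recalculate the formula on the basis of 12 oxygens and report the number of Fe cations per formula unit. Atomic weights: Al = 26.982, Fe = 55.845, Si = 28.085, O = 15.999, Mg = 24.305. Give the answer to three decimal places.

0.270 Fe apfu

26.74 wt% MgO ÷ 40.304 g/mol = 0.66346 mol, giving 0.66346 Mg and 0.66346 O.
4.69 wt% FeO ÷ 71.844 g/mol = 0.06528 mol, giving 0.06528 Fe and 0.06528 O.
24.63 wt% Al2O3 ÷ 101.961 g/mol = 0.24156 mol, giving 0.48312 Al and 0.72468 O.
43.44 wt% SiO2 ÷ 60.083 g/mol = 0.72300 mol, giving 0.72300 Si and 1.44600 O.
Oxygen sums to 2.89942; scaling by 12/2.89942 = 4.13876 puts the formula on 12 O.
Fe: 0.06528 × 4.13876 = 0.270 atoms per formula unit.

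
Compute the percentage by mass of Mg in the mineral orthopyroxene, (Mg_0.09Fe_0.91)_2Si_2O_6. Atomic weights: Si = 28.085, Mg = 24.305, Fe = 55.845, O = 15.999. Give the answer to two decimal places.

1.69 mass %

Molar mass of (Mg_0.09Fe_0.91)_2Si_2O_6: 0.18·24.305 + 1.82·55.845 + 2·28.085 + 6·15.999 = 258.177 g/mol.
Mass of Mg per formula unit: 0.18 × 24.305 = 4.375 g.
Weight fraction Mg = 4.375 / 258.177 = 0.0169.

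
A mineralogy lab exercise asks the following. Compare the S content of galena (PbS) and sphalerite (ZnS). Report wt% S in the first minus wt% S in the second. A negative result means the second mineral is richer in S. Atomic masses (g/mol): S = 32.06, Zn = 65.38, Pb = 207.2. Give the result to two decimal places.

S in PbS: molar mass 239.260 g/mol; 1×32.06 = 32.060 g → 13.40 wt%.
S in ZnS: molar mass 97.440 g/mol; 1×32.06 = 32.060 g → 32.90 wt%.
Difference = 13.40 − 32.90 = -19.50 percentage points.

-19.50 percentage points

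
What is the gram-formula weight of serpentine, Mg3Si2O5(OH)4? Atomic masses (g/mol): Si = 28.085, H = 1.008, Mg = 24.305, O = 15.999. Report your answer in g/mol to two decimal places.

277.11 g/mol

Mg: 3 × 24.305 = 72.9150
Si: 2 × 28.085 = 56.1700
O: 9 × 15.999 = 143.9910
H: 4 × 1.008 = 4.0320
Summing the contributions gives the formula mass.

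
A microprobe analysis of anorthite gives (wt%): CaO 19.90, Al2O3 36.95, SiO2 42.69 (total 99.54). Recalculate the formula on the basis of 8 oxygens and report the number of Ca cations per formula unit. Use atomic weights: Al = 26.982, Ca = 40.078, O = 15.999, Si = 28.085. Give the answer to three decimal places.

CaO (M=56.077): mol = 0.35487; Ca = 0.35487, O = 0.35487.
Al2O3 (M=101.961): mol = 0.36239; Al = 0.72478, O = 1.08717.
SiO2 (M=60.083): mol = 0.71052; Si = 0.71052, O = 1.42104.
ΣO = 2.86308; factor = 8/ΣO = 2.79419.
Ca apfu = 0.35487 × 2.79419 = 0.992.

0.992 Ca apfu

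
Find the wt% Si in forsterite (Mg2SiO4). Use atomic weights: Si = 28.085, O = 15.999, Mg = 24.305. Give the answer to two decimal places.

M(Mg2SiO4) = 140.691 g/mol.
Si contributes 1 × 28.085 = 28.085 g per mole.
28.085/140.691 = 0.1996 → 19.96%.

19.96 wt%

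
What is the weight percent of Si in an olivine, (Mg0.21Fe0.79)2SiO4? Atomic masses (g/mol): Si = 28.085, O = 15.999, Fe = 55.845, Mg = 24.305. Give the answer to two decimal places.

14.74 wt%

Formula mass = 0.42·24.305 + 1.58·55.845 + 1·28.085 + 4·15.999 = 190.524 g/mol, of which 28.085 g is Si.
So Si makes up 28.085/190.524 = 0.1474 of the mass, i.e. 14.74%.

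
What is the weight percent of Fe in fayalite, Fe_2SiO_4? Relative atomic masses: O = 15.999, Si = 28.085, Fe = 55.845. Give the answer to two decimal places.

54.81 wt%

Formula mass = 2·55.845 + 1·28.085 + 4·15.999 = 203.771 g/mol, of which 111.690 g is Fe.
So Fe makes up 111.690/203.771 = 0.5481 of the mass, i.e. 54.81%.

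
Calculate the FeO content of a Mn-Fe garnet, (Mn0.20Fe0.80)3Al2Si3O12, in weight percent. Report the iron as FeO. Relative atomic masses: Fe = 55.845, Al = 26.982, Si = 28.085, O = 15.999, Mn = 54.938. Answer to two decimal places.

34.68 wt%

M((Mn0.20Fe0.80)3Al2Si3O12) = 497.198 g/mol; M(FeO) = 71.844 g/mol.
Moles FeO per formula unit = 2.40 Fe ÷ 1 = 2.4000.
FeO fraction = (2.4000 × 71.844) / 497.198 = 172.426/497.198 = 0.3468.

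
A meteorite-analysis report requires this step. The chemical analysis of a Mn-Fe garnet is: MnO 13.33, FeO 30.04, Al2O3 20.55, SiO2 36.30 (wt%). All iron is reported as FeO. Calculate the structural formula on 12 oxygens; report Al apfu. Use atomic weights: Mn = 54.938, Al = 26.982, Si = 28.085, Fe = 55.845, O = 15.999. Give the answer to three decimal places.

2.000 Al apfu

MnO (M=70.937): mol = 0.18791; Mn = 0.18791, O = 0.18791.
FeO (M=71.844): mol = 0.41813; Fe = 0.41813, O = 0.41813.
Al2O3 (M=101.961): mol = 0.20155; Al = 0.40310, O = 0.60465.
SiO2 (M=60.083): mol = 0.60416; Si = 0.60416, O = 1.20832.
ΣO = 2.41901; factor = 12/ΣO = 4.96071.
Al apfu = 0.40310 × 4.96071 = 2.000.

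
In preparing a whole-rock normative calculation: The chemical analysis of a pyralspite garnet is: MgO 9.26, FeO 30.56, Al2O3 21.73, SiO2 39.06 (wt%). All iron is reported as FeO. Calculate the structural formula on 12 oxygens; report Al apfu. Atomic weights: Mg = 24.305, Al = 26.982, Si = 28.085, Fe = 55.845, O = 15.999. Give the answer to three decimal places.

MgO (M=40.304): mol = 0.22975; Mg = 0.22975, O = 0.22975.
FeO (M=71.844): mol = 0.42537; Fe = 0.42537, O = 0.42537.
Al2O3 (M=101.961): mol = 0.21312; Al = 0.42624, O = 0.63936.
SiO2 (M=60.083): mol = 0.65010; Si = 0.65010, O = 1.30020.
ΣO = 2.59468; factor = 12/ΣO = 4.62485.
Al apfu = 0.42624 × 4.62485 = 1.971.

1.971 Al apfu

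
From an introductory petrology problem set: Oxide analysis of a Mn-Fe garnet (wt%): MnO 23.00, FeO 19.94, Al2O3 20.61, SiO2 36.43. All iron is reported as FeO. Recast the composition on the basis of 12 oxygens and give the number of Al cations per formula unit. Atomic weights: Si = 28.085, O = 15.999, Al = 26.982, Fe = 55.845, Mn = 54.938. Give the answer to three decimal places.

2.004 Al apfu

MnO (M=70.937): mol = 0.32423; Mn = 0.32423, O = 0.32423.
FeO (M=71.844): mol = 0.27755; Fe = 0.27755, O = 0.27755.
Al2O3 (M=101.961): mol = 0.20214; Al = 0.40428, O = 0.60642.
SiO2 (M=60.083): mol = 0.60633; Si = 0.60633, O = 1.21266.
ΣO = 2.42086; factor = 12/ΣO = 4.95692.
Al apfu = 0.40428 × 4.95692 = 2.004.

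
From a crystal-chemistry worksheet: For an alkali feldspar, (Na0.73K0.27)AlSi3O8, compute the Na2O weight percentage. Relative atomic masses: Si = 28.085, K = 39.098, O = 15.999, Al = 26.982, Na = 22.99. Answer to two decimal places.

M((Na0.73K0.27)AlSi3O8) = 266.568 g/mol; M(Na2O) = 61.979 g/mol.
Moles Na2O per formula unit = 0.73 Na ÷ 2 = 0.3650.
Na2O fraction = (0.3650 × 61.979) / 266.568 = 22.622/266.568 = 0.0849.

8.49 wt%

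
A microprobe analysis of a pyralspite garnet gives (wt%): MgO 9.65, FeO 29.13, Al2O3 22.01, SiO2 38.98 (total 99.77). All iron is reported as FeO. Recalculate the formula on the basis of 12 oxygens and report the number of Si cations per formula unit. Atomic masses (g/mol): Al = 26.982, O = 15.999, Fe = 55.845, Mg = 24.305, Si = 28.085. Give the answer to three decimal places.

3.006 Si apfu

9.65 wt% MgO ÷ 40.304 g/mol = 0.23943 mol, giving 0.23943 Mg and 0.23943 O.
29.13 wt% FeO ÷ 71.844 g/mol = 0.40546 mol, giving 0.40546 Fe and 0.40546 O.
22.01 wt% Al2O3 ÷ 101.961 g/mol = 0.21587 mol, giving 0.43174 Al and 0.64761 O.
38.98 wt% SiO2 ÷ 60.083 g/mol = 0.64877 mol, giving 0.64877 Si and 1.29754 O.
Oxygen sums to 2.59004; scaling by 12/2.59004 = 4.63313 puts the formula on 12 O.
Si: 0.64877 × 4.63313 = 3.006 atoms per formula unit.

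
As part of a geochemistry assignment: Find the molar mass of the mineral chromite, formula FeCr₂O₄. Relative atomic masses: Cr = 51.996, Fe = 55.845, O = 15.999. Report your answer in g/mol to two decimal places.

223.83 g/mol

M = 1*55.845 + 2*51.996 + 4*15.999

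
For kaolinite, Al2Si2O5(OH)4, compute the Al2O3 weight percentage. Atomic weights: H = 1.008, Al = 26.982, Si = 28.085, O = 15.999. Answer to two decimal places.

M(Al2Si2O5(OH)4) = 258.157 g/mol; M(Al2O3) = 101.961 g/mol.
Moles Al2O3 per formula unit = 2 Al ÷ 2 = 1.0000.
Al2O3 fraction = (1.0000 × 101.961) / 258.157 = 101.961/258.157 = 0.3950.

39.50 wt%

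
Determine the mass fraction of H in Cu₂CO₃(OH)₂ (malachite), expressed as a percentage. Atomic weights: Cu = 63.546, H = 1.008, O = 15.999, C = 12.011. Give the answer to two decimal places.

0.91 mass %

M(Cu₂CO₃(OH)₂) = 221.114 g/mol.
H contributes 2 × 1.008 = 2.016 g per mole.
2.016/221.114 = 0.0091 → 0.91%.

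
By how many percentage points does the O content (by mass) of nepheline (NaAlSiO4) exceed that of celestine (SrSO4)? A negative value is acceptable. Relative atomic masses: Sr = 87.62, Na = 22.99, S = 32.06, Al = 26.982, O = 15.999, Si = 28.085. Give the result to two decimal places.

M(NaAlSiO4) = 142.053 g/mol, so wt% O = 63.996/142.053 × 100 = 45.05%.
M(SrSO4) = 183.676 g/mol, so wt% O = 63.996/183.676 × 100 = 34.84%.
45.05 − 34.84 = 10.21 pp.

10.21 percentage points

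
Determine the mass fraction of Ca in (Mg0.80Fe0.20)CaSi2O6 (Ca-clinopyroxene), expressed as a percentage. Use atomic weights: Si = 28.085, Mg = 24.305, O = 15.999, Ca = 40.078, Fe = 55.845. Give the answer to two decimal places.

Formula mass = 0.80*24.305 + 0.20*55.845 + 1*40.078 + 2*28.085 + 6*15.999 = 222.855 g/mol, of which 40.078 g is Ca.
So Ca makes up 40.078/222.855 = 0.1798 of the mass, i.e. 17.98%.

17.98 mass %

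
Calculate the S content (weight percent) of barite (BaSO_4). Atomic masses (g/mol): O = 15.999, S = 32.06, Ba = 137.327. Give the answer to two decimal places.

M(BaSO_4) = 233.383 g/mol.
S contributes 1 × 32.06 = 32.060 g per mole.
32.060/233.383 = 0.1374 → 13.74%.

13.74 weight percent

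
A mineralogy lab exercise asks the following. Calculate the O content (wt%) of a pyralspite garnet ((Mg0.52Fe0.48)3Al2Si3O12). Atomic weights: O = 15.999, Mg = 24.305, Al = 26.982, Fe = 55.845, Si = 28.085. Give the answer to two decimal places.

42.80 wt%

Molar mass of (Mg0.52Fe0.48)3Al2Si3O12: 1.56*24.305 + 1.44*55.845 + 2*26.982 + 3*28.085 + 12*15.999 = 448.540 g/mol.
Mass of O per formula unit: 12 × 15.999 = 191.988 g.
Weight fraction O = 191.988 / 448.540 = 0.4280.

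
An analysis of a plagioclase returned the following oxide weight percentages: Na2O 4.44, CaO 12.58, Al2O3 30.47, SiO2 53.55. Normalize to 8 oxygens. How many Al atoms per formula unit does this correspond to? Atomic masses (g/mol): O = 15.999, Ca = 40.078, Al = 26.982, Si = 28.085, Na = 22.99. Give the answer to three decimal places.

1.607 Al apfu

4.44 wt% Na2O ÷ 61.979 g/mol = 0.07164 mol, giving 0.14328 Na and 0.07164 O.
12.58 wt% CaO ÷ 56.077 g/mol = 0.22433 mol, giving 0.22433 Ca and 0.22433 O.
30.47 wt% Al2O3 ÷ 101.961 g/mol = 0.29884 mol, giving 0.59768 Al and 0.89652 O.
53.55 wt% SiO2 ÷ 60.083 g/mol = 0.89127 mol, giving 0.89127 Si and 1.78254 O.
Oxygen sums to 2.97503; scaling by 8/2.97503 = 2.68905 puts the formula on 8 O.
Al: 0.59768 × 2.68905 = 1.607 atoms per formula unit.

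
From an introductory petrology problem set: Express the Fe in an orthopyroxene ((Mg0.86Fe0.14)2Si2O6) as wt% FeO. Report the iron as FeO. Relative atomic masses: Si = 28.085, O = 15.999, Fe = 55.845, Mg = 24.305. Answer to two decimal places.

9.60 wt%

Formula mass = 209.605 g/mol.
0.28 Fe → 0.2800 mol FeO per formula unit; M(FeO) = 71.844, so FeO mass = 20.116 g.
20.116/209.605 × 100 = 9.60 wt%.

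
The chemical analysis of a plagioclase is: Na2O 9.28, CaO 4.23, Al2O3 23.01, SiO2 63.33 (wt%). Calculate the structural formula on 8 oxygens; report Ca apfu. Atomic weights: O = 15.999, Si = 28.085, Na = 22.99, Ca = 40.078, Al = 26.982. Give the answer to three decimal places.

Na2O: 9.28/61.979 = 0.14973 mol → 0.29946 mol Na, 0.14973 mol O.
CaO: 4.23/56.077 = 0.07543 mol → 0.07543 mol Ca, 0.07543 mol O.
Al2O3: 23.01/101.961 = 0.22567 mol → 0.45134 mol Al, 0.67701 mol O.
SiO2: 63.33/60.083 = 1.05404 mol → 1.05404 mol Si, 2.10808 mol O.
Total oxygen = 3.01025 mol. Normalization factor = 8/3.01025 = 2.65759.
Ca per 8 O = 0.07543 × 2.65759 = 0.200.

0.200 Ca apfu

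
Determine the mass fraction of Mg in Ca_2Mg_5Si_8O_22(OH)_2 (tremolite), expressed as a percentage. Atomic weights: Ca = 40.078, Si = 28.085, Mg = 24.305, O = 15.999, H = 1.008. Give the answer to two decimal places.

14.96 mass %

Formula mass = 2·40.078 + 5·24.305 + 8·28.085 + 24·15.999 + 2·1.008 = 812.353 g/mol, of which 121.525 g is Mg.
So Mg makes up 121.525/812.353 = 0.1496 of the mass, i.e. 14.96%.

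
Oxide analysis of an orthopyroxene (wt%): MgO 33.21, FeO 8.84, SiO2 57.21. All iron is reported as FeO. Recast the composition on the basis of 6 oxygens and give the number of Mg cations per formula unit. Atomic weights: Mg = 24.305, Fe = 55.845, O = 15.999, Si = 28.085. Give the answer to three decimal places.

MgO: 33.21/40.304 = 0.82399 mol → 0.82399 mol Mg, 0.82399 mol O.
FeO: 8.84/71.844 = 0.12304 mol → 0.12304 mol Fe, 0.12304 mol O.
SiO2: 57.21/60.083 = 0.95218 mol → 0.95218 mol Si, 1.90436 mol O.
Total oxygen = 2.85139 mol. Normalization factor = 6/2.85139 = 2.10424.
Mg per 6 O = 0.82399 × 2.10424 = 1.734.

1.734 Mg apfu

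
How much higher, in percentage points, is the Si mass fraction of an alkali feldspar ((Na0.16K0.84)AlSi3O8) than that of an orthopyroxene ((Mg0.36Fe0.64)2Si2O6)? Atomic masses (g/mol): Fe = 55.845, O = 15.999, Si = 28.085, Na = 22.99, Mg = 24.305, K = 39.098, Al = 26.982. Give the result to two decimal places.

7.26 percentage points

First mineral: 84.255 g Si in 275.750 g formula = 30.55 wt% Si.
Second mineral: 56.170 g Si in 241.145 g formula = 23.29 wt% Si.
30.55% − 23.29% gives a difference of 7.26 percentage points.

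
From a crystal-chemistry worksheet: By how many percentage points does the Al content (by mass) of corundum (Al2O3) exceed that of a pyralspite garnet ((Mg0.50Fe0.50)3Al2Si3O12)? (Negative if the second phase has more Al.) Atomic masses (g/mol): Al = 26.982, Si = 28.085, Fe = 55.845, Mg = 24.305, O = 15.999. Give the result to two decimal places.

Al in Al2O3: molar mass 101.961 g/mol; 2×26.982 = 53.964 g → 52.93 wt%.
Al in (Mg0.50Fe0.50)3Al2Si3O12: molar mass 450.432 g/mol; 2×26.982 = 53.964 g → 11.98 wt%.
Difference = 52.93 − 11.98 = 40.95 percentage points.

40.95 percentage points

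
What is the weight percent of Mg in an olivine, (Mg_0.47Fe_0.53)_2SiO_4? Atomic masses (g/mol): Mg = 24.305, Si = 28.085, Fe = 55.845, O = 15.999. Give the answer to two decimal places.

Formula mass = 0.94·24.305 + 1.06·55.845 + 1·28.085 + 4·15.999 = 174.123 g/mol, of which 22.847 g is Mg.
So Mg makes up 22.847/174.123 = 0.1312 of the mass, i.e. 13.12%.

13.12 weight percent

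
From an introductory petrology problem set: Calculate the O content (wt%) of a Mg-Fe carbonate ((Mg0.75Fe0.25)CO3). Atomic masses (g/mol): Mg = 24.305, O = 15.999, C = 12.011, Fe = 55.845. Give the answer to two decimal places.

52.06 wt%

M((Mg0.75Fe0.25)CO3) = 92.198 g/mol.
O contributes 3 × 15.999 = 47.997 g per mole.
47.997/92.198 = 0.5206 → 52.06%.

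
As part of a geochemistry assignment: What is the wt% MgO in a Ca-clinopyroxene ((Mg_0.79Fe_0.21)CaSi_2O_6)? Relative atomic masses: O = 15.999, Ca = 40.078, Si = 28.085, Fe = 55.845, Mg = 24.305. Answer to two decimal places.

Molar mass of (Mg_0.79Fe_0.21)CaSi_2O_6 = 0.79×24.305 + 0.21×55.845 + 1×40.078 + 2×28.085 + 6×15.999 = 223.170 g/mol.
Each formula unit contains 0.79 Mg, equivalent to 0.79/1 = 0.7900 mol MgO.
M(MgO) = 1×24.305 + 1×15.999 = 40.304 g/mol.
Mass of MgO per formula unit = 0.7900 × 40.304 = 31.840 g.
MgO wt% = 31.840 / 223.170 × 100 = 14.27%.

14.27 wt%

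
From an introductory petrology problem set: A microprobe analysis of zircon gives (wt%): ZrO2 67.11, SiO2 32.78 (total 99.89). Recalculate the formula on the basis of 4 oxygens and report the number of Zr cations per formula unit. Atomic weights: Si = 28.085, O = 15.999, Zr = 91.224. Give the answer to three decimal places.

0.999 Zr apfu

ZrO2 (M=123.222): mol = 0.54463; Zr = 0.54463, O = 1.08926.
SiO2 (M=60.083): mol = 0.54558; Si = 0.54558, O = 1.09116.
ΣO = 2.18042; factor = 4/ΣO = 1.83451.
Zr apfu = 0.54463 × 1.83451 = 0.999.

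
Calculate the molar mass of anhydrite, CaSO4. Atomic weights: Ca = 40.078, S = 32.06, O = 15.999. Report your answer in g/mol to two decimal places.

The formula mass is the sum 1×40.078 + 1×32.06 + 4×15.999.

136.13 g/mol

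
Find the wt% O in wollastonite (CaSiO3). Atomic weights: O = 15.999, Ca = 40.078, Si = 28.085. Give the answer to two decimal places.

41.32 wt%

M(CaSiO3) = 116.160 g/mol.
O contributes 3 × 15.999 = 47.997 g per mole.
47.997/116.160 = 0.4132 → 41.32%.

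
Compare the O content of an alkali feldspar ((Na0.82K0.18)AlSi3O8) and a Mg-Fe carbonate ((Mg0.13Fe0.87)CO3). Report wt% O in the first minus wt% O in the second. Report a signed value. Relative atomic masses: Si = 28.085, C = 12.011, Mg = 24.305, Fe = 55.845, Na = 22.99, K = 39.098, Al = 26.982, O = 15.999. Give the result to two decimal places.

5.33 percentage points

M((Na0.82K0.18)AlSi3O8) = 265.118 g/mol, so wt% O = 127.992/265.118 × 100 = 48.28%.
M((Mg0.13Fe0.87)CO3) = 111.753 g/mol, so wt% O = 47.997/111.753 × 100 = 42.95%.
48.28 − 42.95 = 5.33 pp.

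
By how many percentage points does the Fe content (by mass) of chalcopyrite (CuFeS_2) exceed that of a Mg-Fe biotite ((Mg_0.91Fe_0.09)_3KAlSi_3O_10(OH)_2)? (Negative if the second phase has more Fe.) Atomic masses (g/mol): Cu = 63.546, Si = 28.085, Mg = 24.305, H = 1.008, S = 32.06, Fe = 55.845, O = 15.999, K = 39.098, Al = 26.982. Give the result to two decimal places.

26.89 percentage points

First mineral: 55.845 g Fe in 183.511 g formula = 30.43 wt% Fe.
Second mineral: 15.078 g Fe in 425.770 g formula = 3.54 wt% Fe.
30.43% − 3.54% gives a difference of 26.89 percentage points.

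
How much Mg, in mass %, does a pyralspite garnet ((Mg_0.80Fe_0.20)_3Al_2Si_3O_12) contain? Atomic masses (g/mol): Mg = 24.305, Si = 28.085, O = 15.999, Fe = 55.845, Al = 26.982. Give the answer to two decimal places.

M((Mg_0.80Fe_0.20)_3Al_2Si_3O_12) = 422.046 g/mol.
Mg contributes 2.40 × 24.305 = 58.332 g per mole.
58.332/422.046 = 0.1382 → 13.82%.

13.82 mass %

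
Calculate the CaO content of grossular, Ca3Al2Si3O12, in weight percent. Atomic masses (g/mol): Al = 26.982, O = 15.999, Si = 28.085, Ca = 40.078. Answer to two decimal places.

Molar mass of Ca3Al2Si3O12 = 3×40.078 + 2×26.982 + 3×28.085 + 12×15.999 = 450.441 g/mol.
Each formula unit contains 3 Ca, equivalent to 3/1 = 3.0000 mol CaO.
M(CaO) = 1×40.078 + 1×15.999 = 56.077 g/mol.
Mass of CaO per formula unit = 3.0000 × 56.077 = 168.231 g.
CaO wt% = 168.231 / 450.441 × 100 = 37.35%.

37.35 wt%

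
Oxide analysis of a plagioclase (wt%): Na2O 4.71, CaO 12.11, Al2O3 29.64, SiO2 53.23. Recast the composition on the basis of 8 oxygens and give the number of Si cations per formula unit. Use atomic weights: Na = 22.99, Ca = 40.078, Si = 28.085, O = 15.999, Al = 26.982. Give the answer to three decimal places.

2.414 Si apfu

4.71 wt% Na2O ÷ 61.979 g/mol = 0.07599 mol, giving 0.15198 Na and 0.07599 O.
12.11 wt% CaO ÷ 56.077 g/mol = 0.21595 mol, giving 0.21595 Ca and 0.21595 O.
29.64 wt% Al2O3 ÷ 101.961 g/mol = 0.29070 mol, giving 0.58140 Al and 0.87210 O.
53.23 wt% SiO2 ÷ 60.083 g/mol = 0.88594 mol, giving 0.88594 Si and 1.77188 O.
Oxygen sums to 2.93592; scaling by 8/2.93592 = 2.72487 puts the formula on 8 O.
Si: 0.88594 × 2.72487 = 2.414 atoms per formula unit.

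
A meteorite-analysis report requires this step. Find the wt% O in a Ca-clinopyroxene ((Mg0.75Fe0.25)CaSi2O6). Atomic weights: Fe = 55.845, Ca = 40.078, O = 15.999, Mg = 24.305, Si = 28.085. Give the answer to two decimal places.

Formula mass = 0.75·24.305 + 0.25·55.845 + 1·40.078 + 2·28.085 + 6·15.999 = 224.432 g/mol, of which 95.994 g is O.
So O makes up 95.994/224.432 = 0.4277 of the mass, i.e. 42.77%.

42.77 weight percent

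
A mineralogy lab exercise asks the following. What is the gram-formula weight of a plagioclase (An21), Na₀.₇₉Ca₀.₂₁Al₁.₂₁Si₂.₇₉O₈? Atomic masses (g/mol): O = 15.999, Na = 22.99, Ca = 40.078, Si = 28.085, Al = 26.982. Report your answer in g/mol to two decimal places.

265.58 g/mol

M = 0.79*22.99 + 0.21*40.078 + 1.21*26.982 + 2.79*28.085 + 8*15.999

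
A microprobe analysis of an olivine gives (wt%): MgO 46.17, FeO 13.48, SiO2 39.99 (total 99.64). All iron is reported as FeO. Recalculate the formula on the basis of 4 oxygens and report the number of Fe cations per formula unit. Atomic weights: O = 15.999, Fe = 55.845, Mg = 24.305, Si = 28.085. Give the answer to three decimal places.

0.282 Fe apfu

MgO: 46.17/40.304 = 1.14554 mol → 1.14554 mol Mg, 1.14554 mol O.
FeO: 13.48/71.844 = 0.18763 mol → 0.18763 mol Fe, 0.18763 mol O.
SiO2: 39.99/60.083 = 0.66558 mol → 0.66558 mol Si, 1.33116 mol O.
Total oxygen = 2.66433 mol. Normalization factor = 4/2.66433 = 1.50132.
Fe per 4 O = 0.18763 × 1.50132 = 0.282.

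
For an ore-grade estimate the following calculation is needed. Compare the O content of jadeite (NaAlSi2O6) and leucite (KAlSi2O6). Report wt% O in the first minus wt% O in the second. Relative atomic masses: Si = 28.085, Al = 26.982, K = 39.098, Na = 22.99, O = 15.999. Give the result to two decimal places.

First mineral: 95.994 g O in 202.136 g formula = 47.49 wt% O.
Second mineral: 95.994 g O in 218.244 g formula = 43.98 wt% O.
47.49% − 43.98% gives a difference of 3.51 percentage points.

3.51 percentage points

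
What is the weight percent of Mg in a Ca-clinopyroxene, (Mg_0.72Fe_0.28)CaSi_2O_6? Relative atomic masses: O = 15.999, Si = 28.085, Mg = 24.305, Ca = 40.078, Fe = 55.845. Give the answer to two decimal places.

Formula mass = 0.72*24.305 + 0.28*55.845 + 1*40.078 + 2*28.085 + 6*15.999 = 225.378 g/mol, of which 17.500 g is Mg.
So Mg makes up 17.500/225.378 = 0.0776 of the mass, i.e. 7.76%.

7.76 wt%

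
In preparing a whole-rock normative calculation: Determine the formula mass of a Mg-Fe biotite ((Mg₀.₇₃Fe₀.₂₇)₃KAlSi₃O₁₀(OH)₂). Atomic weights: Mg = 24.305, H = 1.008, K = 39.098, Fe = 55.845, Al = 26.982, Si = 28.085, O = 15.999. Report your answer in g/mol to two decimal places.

442.80 g/mol

M = 2.19·24.305 + 0.81·55.845 + 1·39.098 + 1·26.982 + 3·28.085 + 12·15.999 + 2·1.008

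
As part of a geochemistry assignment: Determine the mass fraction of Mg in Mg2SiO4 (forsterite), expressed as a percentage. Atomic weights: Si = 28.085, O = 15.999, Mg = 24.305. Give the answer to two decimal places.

34.55 mass %

M(Mg2SiO4) = 140.691 g/mol.
Mg contributes 2 × 24.305 = 48.610 g per mole.
48.610/140.691 = 0.3455 → 34.55%.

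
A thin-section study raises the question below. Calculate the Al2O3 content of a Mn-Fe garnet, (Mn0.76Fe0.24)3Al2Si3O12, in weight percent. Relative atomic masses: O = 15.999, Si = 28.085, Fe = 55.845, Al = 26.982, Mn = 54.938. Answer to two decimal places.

20.57 wt%

M((Mn0.76Fe0.24)3Al2Si3O12) = 495.674 g/mol; M(Al2O3) = 101.961 g/mol.
Moles Al2O3 per formula unit = 2 Al ÷ 2 = 1.0000.
Al2O3 fraction = (1.0000 × 101.961) / 495.674 = 101.961/495.674 = 0.2057.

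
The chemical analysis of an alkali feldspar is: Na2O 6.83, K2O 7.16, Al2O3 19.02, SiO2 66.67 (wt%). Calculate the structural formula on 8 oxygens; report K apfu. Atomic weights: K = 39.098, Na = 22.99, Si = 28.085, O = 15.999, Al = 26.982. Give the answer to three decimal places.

0.410 K apfu

Na2O: 6.83/61.979 = 0.11020 mol → 0.22040 mol Na, 0.11020 mol O.
K2O: 7.16/94.195 = 0.07601 mol → 0.15202 mol K, 0.07601 mol O.
Al2O3: 19.02/101.961 = 0.18654 mol → 0.37308 mol Al, 0.55962 mol O.
SiO2: 66.67/60.083 = 1.10963 mol → 1.10963 mol Si, 2.21926 mol O.
Total oxygen = 2.96509 mol. Normalization factor = 8/2.96509 = 2.69806.
K per 8 O = 0.15202 × 2.69806 = 0.410.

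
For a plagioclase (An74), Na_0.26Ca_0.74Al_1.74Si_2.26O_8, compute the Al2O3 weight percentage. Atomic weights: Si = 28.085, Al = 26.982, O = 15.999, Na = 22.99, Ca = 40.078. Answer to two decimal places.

Formula mass = 274.048 g/mol.
1.74 Al → 0.8700 mol Al2O3 per formula unit; M(Al2O3) = 101.961, so Al2O3 mass = 88.706 g.
88.706/274.048 × 100 = 32.37 wt%.

32.37 wt%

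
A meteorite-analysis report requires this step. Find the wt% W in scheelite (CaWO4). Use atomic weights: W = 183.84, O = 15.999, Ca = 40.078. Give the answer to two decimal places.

Molar mass of CaWO4: 1×40.078 + 1×183.84 + 4×15.999 = 287.914 g/mol.
Mass of W per formula unit: 1 × 183.84 = 183.840 g.
Weight fraction W = 183.840 / 287.914 = 0.6385.

63.85 mass %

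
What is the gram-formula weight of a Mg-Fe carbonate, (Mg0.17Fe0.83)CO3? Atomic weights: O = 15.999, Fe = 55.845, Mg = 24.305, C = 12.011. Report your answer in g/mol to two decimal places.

M = 0.17×24.305 + 0.83×55.845 + 1×12.011 + 3×15.999

110.49 g/mol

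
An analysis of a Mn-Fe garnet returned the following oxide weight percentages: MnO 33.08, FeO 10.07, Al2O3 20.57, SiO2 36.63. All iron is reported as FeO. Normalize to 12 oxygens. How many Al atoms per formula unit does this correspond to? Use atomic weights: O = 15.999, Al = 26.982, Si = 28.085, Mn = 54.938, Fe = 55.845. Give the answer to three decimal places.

MnO: 33.08/70.937 = 0.46633 mol → 0.46633 mol Mn, 0.46633 mol O.
FeO: 10.07/71.844 = 0.14016 mol → 0.14016 mol Fe, 0.14016 mol O.
Al2O3: 20.57/101.961 = 0.20174 mol → 0.40348 mol Al, 0.60522 mol O.
SiO2: 36.63/60.083 = 0.60966 mol → 0.60966 mol Si, 1.21932 mol O.
Total oxygen = 2.43103 mol. Normalization factor = 12/2.43103 = 4.93618.
Al per 12 O = 0.40348 × 4.93618 = 1.992.

1.992 Al apfu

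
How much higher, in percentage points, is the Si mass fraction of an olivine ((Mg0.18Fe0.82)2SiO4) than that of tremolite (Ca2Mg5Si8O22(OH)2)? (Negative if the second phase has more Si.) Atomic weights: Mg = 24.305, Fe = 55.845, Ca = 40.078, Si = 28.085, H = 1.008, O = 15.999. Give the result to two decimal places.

First mineral: 28.085 g Si in 192.417 g formula = 14.60 wt% Si.
Second mineral: 224.680 g Si in 812.353 g formula = 27.66 wt% Si.
14.60% − 27.66% gives a difference of -13.06 percentage points.

-13.06 percentage points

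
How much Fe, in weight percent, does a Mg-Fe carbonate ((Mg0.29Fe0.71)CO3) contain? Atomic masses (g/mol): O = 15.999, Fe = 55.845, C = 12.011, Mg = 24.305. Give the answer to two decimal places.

Molar mass of (Mg0.29Fe0.71)CO3: 0.29×24.305 + 0.71×55.845 + 1×12.011 + 3×15.999 = 106.706 g/mol.
Mass of Fe per formula unit: 0.71 × 55.845 = 39.650 g.
Weight fraction Fe = 39.650 / 106.706 = 0.3716.

37.16 weight percent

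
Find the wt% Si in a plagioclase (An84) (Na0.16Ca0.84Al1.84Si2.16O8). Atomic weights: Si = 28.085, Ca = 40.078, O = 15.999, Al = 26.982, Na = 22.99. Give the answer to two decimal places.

Molar mass of Na0.16Ca0.84Al1.84Si2.16O8: 0.16*22.99 + 0.84*40.078 + 1.84*26.982 + 2.16*28.085 + 8*15.999 = 275.646 g/mol.
Mass of Si per formula unit: 2.16 × 28.085 = 60.664 g.
Weight fraction Si = 60.664 / 275.646 = 0.2201.

22.01 mass %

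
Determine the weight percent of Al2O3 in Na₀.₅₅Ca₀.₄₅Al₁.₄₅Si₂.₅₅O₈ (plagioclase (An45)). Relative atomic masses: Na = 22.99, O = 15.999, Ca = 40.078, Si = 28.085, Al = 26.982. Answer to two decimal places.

Formula mass = 269.412 g/mol.
1.45 Al → 0.7250 mol Al2O3 per formula unit; M(Al2O3) = 101.961, so Al2O3 mass = 73.922 g.
73.922/269.412 × 100 = 27.44 wt%.

27.44 wt%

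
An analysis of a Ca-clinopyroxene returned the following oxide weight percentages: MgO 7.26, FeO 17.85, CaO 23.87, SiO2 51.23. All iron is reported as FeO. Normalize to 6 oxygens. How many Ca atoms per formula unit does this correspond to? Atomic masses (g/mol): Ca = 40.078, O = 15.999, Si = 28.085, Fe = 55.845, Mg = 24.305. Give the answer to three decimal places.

MgO (M=40.304): mol = 0.18013; Mg = 0.18013, O = 0.18013.
FeO (M=71.844): mol = 0.24845; Fe = 0.24845, O = 0.24845.
CaO (M=56.077): mol = 0.42566; Ca = 0.42566, O = 0.42566.
SiO2 (M=60.083): mol = 0.85265; Si = 0.85265, O = 1.70530.
ΣO = 2.55954; factor = 6/ΣO = 2.34417.
Ca apfu = 0.42566 × 2.34417 = 0.998.

0.998 Ca apfu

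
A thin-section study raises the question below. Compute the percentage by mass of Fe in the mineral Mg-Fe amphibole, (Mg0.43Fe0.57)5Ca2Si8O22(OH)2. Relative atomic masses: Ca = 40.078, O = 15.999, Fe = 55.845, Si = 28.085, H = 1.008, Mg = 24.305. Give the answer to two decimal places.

Formula mass = 2.15*24.305 + 2.85*55.845 + 2*40.078 + 8*28.085 + 24*15.999 + 2*1.008 = 902.242 g/mol, of which 159.158 g is Fe.
So Fe makes up 159.158/902.242 = 0.1764 of the mass, i.e. 17.64%.

17.64 mass %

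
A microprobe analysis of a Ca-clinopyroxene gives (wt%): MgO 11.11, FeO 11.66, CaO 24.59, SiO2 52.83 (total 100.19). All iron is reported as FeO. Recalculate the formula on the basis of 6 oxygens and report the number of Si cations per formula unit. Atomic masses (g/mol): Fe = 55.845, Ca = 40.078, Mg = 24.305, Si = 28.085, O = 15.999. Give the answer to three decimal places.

MgO: 11.11/40.304 = 0.27566 mol → 0.27566 mol Mg, 0.27566 mol O.
FeO: 11.66/71.844 = 0.16230 mol → 0.16230 mol Fe, 0.16230 mol O.
CaO: 24.59/56.077 = 0.43850 mol → 0.43850 mol Ca, 0.43850 mol O.
SiO2: 52.83/60.083 = 0.87928 mol → 0.87928 mol Si, 1.75856 mol O.
Total oxygen = 2.63502 mol. Normalization factor = 6/2.63502 = 2.27702.
Si per 6 O = 0.87928 × 2.27702 = 2.002.

2.002 Si apfu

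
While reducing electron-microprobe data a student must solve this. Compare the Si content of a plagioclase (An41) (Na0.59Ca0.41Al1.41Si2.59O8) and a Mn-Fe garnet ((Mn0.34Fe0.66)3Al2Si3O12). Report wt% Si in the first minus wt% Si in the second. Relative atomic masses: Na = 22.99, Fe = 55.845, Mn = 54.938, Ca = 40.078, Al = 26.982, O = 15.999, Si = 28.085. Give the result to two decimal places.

10.10 percentage points

Si in Na0.59Ca0.41Al1.41Si2.59O8: molar mass 268.773 g/mol; 2.59×28.085 = 72.740 g → 27.06 wt%.
Si in (Mn0.34Fe0.66)3Al2Si3O12: molar mass 496.817 g/mol; 3×28.085 = 84.255 g → 16.96 wt%.
Difference = 27.06 − 16.96 = 10.10 percentage points.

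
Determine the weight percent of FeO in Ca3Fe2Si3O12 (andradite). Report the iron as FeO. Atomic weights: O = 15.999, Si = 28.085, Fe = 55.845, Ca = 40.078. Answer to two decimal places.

28.28 wt%

Formula mass = 508.167 g/mol.
2 Fe → 2.0000 mol FeO per formula unit; M(FeO) = 71.844, so FeO mass = 143.688 g.
143.688/508.167 × 100 = 28.28 wt%.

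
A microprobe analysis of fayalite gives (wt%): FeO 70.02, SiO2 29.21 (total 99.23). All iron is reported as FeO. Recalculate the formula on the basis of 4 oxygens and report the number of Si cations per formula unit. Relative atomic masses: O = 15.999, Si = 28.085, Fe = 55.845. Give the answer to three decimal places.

FeO: 70.02/71.844 = 0.97461 mol → 0.97461 mol Fe, 0.97461 mol O.
SiO2: 29.21/60.083 = 0.48616 mol → 0.48616 mol Si, 0.97232 mol O.
Total oxygen = 1.94693 mol. Normalization factor = 4/1.94693 = 2.05452.
Si per 4 O = 0.48616 × 2.05452 = 0.999.

0.999 Si apfu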